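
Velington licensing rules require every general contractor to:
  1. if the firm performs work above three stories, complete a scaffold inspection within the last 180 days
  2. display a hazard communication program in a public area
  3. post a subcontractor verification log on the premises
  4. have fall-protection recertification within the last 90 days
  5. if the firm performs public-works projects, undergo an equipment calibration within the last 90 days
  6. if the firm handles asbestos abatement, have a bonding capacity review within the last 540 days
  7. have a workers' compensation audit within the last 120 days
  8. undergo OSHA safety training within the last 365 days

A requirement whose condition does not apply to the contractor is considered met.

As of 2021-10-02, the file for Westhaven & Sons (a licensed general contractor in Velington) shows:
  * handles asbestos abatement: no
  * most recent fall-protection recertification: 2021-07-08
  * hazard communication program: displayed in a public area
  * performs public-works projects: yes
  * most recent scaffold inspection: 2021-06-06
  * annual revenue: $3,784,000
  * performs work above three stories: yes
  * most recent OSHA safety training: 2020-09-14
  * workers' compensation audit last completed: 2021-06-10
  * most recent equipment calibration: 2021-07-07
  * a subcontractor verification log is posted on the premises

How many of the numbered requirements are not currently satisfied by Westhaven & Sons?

1. condition 'performs work above three stories' holds; scaffold inspection 118 days ago vs limit 180 → met
2. hazard communication program present → met
3. subcontractor verification log present → met
4. fall-protection recertification 86 days ago vs limit 90 → met
5. condition 'performs public-works projects' holds; equipment calibration 87 days ago vs limit 90 → met
6. condition 'handles asbestos abatement' does not hold → requirement n/a → met
7. workers' compensation audit 114 days ago vs limit 120 → met
8. OSHA safety training 383 days ago vs limit 365 → not met
Not met: 1 of 8

1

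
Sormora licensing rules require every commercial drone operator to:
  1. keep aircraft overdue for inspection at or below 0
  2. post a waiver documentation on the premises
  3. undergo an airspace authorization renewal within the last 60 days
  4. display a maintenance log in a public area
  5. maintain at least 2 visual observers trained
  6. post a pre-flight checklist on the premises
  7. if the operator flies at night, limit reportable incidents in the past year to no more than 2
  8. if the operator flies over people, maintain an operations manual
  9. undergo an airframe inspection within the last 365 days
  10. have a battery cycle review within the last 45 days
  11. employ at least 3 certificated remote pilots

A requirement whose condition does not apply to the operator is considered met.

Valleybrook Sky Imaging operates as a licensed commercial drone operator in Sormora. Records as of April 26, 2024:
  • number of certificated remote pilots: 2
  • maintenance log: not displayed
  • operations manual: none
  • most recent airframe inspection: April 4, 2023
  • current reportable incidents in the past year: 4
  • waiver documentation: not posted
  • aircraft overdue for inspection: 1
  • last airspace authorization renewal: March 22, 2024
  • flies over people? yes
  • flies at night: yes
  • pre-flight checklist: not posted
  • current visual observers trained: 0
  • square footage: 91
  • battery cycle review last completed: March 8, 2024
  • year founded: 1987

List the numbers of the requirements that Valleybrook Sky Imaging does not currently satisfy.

1. aircraft overdue for inspection 1 > 0 → not met
2. waiver documentation absent → not met
3. airspace authorization renewal 35 days ago vs limit 60 → met
4. maintenance log absent → not met
5. visual observers trained 0 < 2 → not met
6. pre-flight checklist absent → not met
7. condition 'flies at night' holds; reportable incidents in the past year 4 > 2 → not met
8. condition 'flies over people' holds; operations manual absent → not met
9. airframe inspection 388 days ago vs limit 365 → not met
10. battery cycle review 49 days ago vs limit 45 → not met
11. certificated remote pilots 2 < 3 → not met
Not met: 1, 2, 4, 5, 6, 7, 8, 9, 10, 11

1, 2, 4, 5, 6, 7, 8, 9, 10, 11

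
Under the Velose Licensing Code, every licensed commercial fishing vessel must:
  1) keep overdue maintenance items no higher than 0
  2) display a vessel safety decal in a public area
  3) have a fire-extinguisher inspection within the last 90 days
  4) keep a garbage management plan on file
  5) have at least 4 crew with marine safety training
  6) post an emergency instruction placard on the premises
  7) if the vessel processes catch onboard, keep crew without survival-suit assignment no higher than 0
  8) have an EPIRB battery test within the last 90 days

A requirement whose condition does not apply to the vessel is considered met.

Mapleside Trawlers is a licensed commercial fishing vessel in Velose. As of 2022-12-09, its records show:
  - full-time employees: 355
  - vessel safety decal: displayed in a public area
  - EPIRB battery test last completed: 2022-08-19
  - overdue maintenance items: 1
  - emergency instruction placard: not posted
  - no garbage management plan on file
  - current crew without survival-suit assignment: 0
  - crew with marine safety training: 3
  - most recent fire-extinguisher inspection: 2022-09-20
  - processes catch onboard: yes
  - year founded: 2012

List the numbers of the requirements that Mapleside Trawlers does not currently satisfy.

1. overdue maintenance items 1 > 0 → not met
2. vessel safety decal present → met
3. fire-extinguisher inspection 80 days ago vs limit 90 → met
4. garbage management plan absent → not met
5. crew with marine safety training 3 < 4 → not met
6. emergency instruction placard absent → not met
7. condition 'processes catch onboard' holds; crew without survival-suit assignment 0 ≤ 0 → met
8. EPIRB battery test 112 days ago vs limit 90 → not met
Not met: 1, 4, 5, 6, 8

1, 4, 5, 6, 8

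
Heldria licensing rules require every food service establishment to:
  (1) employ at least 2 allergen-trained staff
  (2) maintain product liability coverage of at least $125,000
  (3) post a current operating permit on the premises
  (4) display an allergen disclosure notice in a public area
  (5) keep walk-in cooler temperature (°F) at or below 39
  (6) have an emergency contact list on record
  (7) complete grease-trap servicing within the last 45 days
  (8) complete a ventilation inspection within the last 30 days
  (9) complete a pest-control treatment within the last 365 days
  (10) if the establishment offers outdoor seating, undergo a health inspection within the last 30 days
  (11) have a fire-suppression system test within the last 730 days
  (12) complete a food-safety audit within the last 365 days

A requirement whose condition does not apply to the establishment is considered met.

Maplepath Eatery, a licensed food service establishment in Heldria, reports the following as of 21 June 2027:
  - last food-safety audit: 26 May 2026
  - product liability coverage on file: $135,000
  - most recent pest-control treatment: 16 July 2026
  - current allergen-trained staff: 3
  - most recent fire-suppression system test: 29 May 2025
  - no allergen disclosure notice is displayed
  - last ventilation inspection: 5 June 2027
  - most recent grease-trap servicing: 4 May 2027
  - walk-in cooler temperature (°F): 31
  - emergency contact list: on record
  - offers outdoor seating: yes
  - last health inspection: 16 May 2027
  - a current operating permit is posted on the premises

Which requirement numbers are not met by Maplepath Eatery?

4, 7, 10, 11, 12

1. allergen-trained staff 3 ≥ 2 → met
2. product liability coverage $135,000 ≥ $125,000 → met
3. current operating permit present → met
4. allergen disclosure notice absent → not met
5. walk-in cooler temperature (°F) 31 ≤ 39 → met
6. emergency contact list present → met
7. grease-trap servicing 48 days ago vs limit 45 → not met
8. ventilation inspection 16 days ago vs limit 30 → met
9. pest-control treatment 340 days ago vs limit 365 → met
10. condition 'offers outdoor seating' holds; health inspection 36 days ago vs limit 30 → not met
11. fire-suppression system test 753 days ago vs limit 730 → not met
12. food-safety audit 391 days ago vs limit 365 → not met
Not met: 4, 7, 10, 11, 12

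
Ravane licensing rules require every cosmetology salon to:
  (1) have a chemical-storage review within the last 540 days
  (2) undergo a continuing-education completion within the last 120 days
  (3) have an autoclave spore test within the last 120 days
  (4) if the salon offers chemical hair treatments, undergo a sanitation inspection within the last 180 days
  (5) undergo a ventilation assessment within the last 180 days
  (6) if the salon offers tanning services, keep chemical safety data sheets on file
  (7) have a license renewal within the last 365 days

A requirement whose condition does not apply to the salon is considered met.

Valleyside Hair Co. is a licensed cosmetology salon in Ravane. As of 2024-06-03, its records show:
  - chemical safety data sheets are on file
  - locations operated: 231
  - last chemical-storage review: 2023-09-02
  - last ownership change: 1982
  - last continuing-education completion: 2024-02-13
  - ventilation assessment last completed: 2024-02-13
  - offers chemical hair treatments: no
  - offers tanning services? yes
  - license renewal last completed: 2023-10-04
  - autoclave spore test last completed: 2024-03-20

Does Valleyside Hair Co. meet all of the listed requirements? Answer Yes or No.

Yes

1. chemical-storage review 275 days ago vs limit 540 → met
2. continuing-education completion 111 days ago vs limit 120 → met
3. autoclave spore test 75 days ago vs limit 120 → met
4. condition 'offers chemical hair treatments' does not hold → requirement n/a → met
5. ventilation assessment 111 days ago vs limit 180 → met
6. condition 'offers tanning services' holds; chemical safety data sheets present → met
7. license renewal 243 days ago vs limit 365 → met
All met.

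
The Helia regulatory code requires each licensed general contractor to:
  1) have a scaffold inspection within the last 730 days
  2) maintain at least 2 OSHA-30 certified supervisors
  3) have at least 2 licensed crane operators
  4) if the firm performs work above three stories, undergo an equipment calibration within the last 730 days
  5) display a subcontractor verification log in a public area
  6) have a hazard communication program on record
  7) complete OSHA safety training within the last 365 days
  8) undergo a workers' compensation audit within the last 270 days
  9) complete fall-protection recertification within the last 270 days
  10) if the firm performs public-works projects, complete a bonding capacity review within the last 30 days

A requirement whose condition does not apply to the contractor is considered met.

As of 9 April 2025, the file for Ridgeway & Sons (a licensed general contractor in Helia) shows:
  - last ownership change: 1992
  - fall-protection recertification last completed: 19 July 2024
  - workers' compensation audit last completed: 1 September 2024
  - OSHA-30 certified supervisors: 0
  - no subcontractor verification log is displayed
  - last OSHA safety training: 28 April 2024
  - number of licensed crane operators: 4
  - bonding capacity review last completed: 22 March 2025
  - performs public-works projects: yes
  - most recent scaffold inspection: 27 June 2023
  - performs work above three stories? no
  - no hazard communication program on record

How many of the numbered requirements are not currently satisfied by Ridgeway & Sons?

3

1. scaffold inspection 652 days ago vs limit 730 → met
2. OSHA-30 certified supervisors 0 < 2 → not met
3. licensed crane operators 4 ≥ 2 → met
4. condition 'performs work above three stories' does not hold → requirement n/a → met
5. subcontractor verification log absent → not met
6. hazard communication program absent → not met
7. OSHA safety training 346 days ago vs limit 365 → met
8. workers' compensation audit 220 days ago vs limit 270 → met
9. fall-protection recertification 264 days ago vs limit 270 → met
10. condition 'performs public-works projects' holds; bonding capacity review 18 days ago vs limit 30 → met
Not met: 3 of 10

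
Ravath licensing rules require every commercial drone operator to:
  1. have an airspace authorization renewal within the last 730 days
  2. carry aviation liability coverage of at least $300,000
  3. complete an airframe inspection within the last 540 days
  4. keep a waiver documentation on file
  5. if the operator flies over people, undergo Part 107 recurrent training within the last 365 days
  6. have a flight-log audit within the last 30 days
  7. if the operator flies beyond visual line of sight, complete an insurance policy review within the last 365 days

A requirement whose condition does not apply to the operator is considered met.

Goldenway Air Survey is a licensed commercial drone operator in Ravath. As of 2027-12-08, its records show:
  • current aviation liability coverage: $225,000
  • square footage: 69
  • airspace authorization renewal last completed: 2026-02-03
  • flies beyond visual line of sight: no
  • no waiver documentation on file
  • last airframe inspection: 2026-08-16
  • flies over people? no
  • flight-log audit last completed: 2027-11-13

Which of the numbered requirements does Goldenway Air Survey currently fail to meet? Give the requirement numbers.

2, 4

1. airspace authorization renewal 673 days ago vs limit 730 → met
2. aviation liability coverage $225,000 < $300,000 → not met
3. airframe inspection 479 days ago vs limit 540 → met
4. waiver documentation absent → not met
5. condition 'flies over people' does not hold → requirement n/a → met
6. flight-log audit 25 days ago vs limit 30 → met
7. condition 'flies beyond visual line of sight' does not hold → requirement n/a → met
Not met: 2, 4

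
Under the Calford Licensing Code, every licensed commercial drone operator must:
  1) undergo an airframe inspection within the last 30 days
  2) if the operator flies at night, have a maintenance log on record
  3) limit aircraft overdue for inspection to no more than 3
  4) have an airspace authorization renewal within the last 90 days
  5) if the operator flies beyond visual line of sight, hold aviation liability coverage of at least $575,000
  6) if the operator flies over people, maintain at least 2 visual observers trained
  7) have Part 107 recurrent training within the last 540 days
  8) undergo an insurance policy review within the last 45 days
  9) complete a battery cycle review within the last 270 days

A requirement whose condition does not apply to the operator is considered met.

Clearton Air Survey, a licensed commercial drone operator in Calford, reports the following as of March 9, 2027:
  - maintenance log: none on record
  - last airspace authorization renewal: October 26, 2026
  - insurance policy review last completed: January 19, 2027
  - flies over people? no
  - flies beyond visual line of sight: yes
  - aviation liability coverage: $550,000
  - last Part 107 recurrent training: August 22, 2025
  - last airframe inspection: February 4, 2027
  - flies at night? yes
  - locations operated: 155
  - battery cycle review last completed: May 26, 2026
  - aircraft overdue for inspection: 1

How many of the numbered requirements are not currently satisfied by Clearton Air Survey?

1. airframe inspection 33 days ago vs limit 30 → not met
2. condition 'flies at night' holds; maintenance log absent → not met
3. aircraft overdue for inspection 1 ≤ 3 → met
4. airspace authorization renewal 134 days ago vs limit 90 → not met
5. condition 'flies beyond visual line of sight' holds; aviation liability coverage $550,000 < $575,000 → not met
6. condition 'flies over people' does not hold → requirement n/a → met
7. Part 107 recurrent training 564 days ago vs limit 540 → not met
8. insurance policy review 49 days ago vs limit 45 → not met
9. battery cycle review 287 days ago vs limit 270 → not met
Not met: 7 of 9

7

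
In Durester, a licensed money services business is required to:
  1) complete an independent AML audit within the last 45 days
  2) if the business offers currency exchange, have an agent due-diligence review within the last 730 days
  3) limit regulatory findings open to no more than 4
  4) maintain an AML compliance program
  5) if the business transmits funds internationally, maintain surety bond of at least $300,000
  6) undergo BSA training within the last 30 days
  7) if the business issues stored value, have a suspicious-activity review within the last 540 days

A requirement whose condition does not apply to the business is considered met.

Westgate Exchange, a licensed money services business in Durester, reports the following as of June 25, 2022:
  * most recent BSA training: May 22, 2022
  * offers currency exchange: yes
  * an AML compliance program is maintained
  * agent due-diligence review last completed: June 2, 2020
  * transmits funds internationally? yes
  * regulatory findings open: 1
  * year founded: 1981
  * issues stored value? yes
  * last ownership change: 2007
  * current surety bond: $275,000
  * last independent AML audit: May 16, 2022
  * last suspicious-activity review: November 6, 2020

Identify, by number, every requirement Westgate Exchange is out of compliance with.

2, 5, 6, 7

1. independent AML audit 40 days ago vs limit 45 → met
2. condition 'offers currency exchange' holds; agent due-diligence review 753 days ago vs limit 730 → not met
3. regulatory findings open 1 ≤ 4 → met
4. AML compliance program present → met
5. condition 'transmits funds internationally' holds; surety bond $275,000 < $300,000 → not met
6. BSA training 34 days ago vs limit 30 → not met
7. condition 'issues stored value' holds; suspicious-activity review 596 days ago vs limit 540 → not met
Not met: 2, 5, 6, 7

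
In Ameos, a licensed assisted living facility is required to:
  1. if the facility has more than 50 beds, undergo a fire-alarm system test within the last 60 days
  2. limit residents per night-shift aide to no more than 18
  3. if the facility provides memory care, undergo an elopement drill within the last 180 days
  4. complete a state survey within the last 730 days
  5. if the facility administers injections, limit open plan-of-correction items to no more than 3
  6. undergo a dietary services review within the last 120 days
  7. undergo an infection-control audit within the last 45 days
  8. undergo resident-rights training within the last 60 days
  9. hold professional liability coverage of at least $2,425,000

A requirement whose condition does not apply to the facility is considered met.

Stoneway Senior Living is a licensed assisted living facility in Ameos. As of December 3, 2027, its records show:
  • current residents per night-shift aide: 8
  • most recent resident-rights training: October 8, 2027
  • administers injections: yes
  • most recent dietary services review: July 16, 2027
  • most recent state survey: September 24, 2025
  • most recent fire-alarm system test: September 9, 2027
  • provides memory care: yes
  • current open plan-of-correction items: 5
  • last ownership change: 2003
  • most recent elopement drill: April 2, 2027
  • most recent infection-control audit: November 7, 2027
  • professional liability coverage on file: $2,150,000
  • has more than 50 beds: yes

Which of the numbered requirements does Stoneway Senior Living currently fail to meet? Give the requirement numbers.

1. condition 'has more than 50 beds' holds; fire-alarm system test 85 days ago vs limit 60 → not met
2. residents per night-shift aide 8 ≤ 18 → met
3. condition 'provides memory care' holds; elopement drill 245 days ago vs limit 180 → not met
4. state survey 800 days ago vs limit 730 → not met
5. condition 'administers injections' holds; open plan-of-correction items 5 > 3 → not met
6. dietary services review 140 days ago vs limit 120 → not met
7. infection-control audit 26 days ago vs limit 45 → met
8. resident-rights training 56 days ago vs limit 60 → met
9. professional liability coverage $2,150,000 < $2,425,000 → not met
Not met: 1, 3, 4, 5, 6, 9

1, 3, 4, 5, 6, 9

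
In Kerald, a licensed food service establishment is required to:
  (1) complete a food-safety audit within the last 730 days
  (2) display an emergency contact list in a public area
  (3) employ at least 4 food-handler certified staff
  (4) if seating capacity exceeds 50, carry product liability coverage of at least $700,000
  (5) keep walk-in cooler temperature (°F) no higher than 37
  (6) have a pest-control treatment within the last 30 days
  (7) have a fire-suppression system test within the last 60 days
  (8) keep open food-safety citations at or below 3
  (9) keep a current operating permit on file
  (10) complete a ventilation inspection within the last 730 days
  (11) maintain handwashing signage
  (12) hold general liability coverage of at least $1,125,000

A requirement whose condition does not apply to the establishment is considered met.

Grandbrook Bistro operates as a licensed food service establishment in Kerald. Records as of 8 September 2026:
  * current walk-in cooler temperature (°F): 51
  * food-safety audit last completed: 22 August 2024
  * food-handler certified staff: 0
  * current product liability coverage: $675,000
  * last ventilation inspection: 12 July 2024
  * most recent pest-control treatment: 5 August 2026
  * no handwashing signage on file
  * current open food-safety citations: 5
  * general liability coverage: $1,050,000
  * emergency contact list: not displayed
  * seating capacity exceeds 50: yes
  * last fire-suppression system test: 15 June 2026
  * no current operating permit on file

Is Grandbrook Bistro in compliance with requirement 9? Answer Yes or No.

9. current operating permit absent → not met

No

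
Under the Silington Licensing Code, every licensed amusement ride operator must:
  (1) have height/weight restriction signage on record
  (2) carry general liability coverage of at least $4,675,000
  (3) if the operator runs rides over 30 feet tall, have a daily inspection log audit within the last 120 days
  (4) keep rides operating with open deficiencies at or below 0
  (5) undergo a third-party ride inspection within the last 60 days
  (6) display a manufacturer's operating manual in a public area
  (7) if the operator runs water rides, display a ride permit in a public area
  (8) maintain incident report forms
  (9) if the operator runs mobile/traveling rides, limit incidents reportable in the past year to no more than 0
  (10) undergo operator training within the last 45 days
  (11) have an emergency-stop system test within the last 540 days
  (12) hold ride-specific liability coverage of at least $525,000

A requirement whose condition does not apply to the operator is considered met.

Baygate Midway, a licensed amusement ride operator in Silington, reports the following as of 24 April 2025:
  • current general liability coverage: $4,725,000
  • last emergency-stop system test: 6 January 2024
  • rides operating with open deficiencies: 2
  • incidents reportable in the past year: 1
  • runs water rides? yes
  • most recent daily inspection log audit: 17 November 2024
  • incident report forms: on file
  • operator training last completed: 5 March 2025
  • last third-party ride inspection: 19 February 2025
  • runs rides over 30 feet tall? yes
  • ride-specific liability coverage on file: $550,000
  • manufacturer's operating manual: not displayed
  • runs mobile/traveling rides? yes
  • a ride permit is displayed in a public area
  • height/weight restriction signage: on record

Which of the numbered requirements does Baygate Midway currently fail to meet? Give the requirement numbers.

1. height/weight restriction signage present → met
2. general liability coverage $4,725,000 ≥ $4,675,000 → met
3. condition 'runs rides over 30 feet tall' holds; daily inspection log audit 158 days ago vs limit 120 → not met
4. rides operating with open deficiencies 2 > 0 → not met
5. third-party ride inspection 64 days ago vs limit 60 → not met
6. manufacturer's operating manual absent → not met
7. condition 'runs water rides' holds; ride permit present → met
8. incident report forms present → met
9. condition 'runs mobile/traveling rides' holds; incidents reportable in the past year 1 > 0 → not met
10. operator training 50 days ago vs limit 45 → not met
11. emergency-stop system test 474 days ago vs limit 540 → met
12. ride-specific liability coverage $550,000 ≥ $525,000 → met
Not met: 3, 4, 5, 6, 9, 10

3, 4, 5, 6, 9, 10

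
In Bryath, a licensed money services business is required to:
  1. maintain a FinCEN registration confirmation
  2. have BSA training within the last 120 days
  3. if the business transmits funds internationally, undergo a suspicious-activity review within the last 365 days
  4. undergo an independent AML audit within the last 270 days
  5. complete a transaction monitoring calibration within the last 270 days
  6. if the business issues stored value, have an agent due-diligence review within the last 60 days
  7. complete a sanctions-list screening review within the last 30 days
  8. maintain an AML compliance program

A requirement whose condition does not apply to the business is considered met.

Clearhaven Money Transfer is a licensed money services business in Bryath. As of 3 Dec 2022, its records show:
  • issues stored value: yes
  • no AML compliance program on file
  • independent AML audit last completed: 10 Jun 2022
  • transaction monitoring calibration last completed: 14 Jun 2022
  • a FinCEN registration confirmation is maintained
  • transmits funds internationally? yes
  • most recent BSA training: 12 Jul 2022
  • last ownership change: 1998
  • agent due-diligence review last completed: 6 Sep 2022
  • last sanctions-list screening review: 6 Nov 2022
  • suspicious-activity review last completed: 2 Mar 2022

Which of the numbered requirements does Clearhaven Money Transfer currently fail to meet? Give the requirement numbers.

1. FinCEN registration confirmation present → met
2. BSA training 144 days ago vs limit 120 → not met
3. condition 'transmits funds internationally' holds; suspicious-activity review 276 days ago vs limit 365 → met
4. independent AML audit 176 days ago vs limit 270 → met
5. transaction monitoring calibration 172 days ago vs limit 270 → met
6. condition 'issues stored value' holds; agent due-diligence review 88 days ago vs limit 60 → not met
7. sanctions-list screening review 27 days ago vs limit 30 → met
8. AML compliance program absent → not met
Not met: 2, 6, 8

2, 6, 8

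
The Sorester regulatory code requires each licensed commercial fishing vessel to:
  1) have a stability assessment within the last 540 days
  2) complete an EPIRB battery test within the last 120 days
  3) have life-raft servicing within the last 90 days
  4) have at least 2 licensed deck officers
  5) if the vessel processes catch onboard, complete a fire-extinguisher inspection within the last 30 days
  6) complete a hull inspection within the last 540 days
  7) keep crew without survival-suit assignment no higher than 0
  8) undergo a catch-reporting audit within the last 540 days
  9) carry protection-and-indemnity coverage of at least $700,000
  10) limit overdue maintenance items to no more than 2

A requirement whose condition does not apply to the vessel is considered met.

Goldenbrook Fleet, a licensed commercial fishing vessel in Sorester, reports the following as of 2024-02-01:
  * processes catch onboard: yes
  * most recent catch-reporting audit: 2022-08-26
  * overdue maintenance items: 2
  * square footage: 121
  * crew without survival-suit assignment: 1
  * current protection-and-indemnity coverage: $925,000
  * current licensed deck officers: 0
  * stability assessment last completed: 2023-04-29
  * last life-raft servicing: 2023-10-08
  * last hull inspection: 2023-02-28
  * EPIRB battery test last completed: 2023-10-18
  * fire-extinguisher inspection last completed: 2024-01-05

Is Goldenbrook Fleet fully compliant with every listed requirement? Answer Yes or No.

No

1. stability assessment 278 days ago vs limit 540 → met
2. EPIRB battery test 106 days ago vs limit 120 → met
3. life-raft servicing 116 days ago vs limit 90 → not met
4. licensed deck officers 0 < 2 → not met
5. condition 'processes catch onboard' holds; fire-extinguisher inspection 27 days ago vs limit 30 → met
6. hull inspection 338 days ago vs limit 540 → met
7. crew without survival-suit assignment 1 > 0 → not met
8. catch-reporting audit 524 days ago vs limit 540 → met
9. protection-and-indemnity coverage $925,000 ≥ $700,000 → met
10. overdue maintenance items 2 ≤ 2 → met
Not met: 3, 4, 7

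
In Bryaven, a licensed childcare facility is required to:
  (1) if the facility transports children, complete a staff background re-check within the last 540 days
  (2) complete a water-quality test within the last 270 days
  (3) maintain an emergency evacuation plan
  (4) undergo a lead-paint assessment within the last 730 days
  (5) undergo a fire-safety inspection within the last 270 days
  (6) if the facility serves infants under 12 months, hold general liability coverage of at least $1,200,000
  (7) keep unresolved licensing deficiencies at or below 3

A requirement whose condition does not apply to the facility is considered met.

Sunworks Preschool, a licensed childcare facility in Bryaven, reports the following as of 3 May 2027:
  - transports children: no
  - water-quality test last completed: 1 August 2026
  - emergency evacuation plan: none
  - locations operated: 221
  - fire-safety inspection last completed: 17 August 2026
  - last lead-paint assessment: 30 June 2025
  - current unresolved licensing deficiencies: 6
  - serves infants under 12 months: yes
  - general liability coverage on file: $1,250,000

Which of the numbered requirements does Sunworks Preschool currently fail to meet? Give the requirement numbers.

2, 3, 7

1. condition 'transports children' does not hold → requirement n/a → met
2. water-quality test 275 days ago vs limit 270 → not met
3. emergency evacuation plan absent → not met
4. lead-paint assessment 672 days ago vs limit 730 → met
5. fire-safety inspection 259 days ago vs limit 270 → met
6. condition 'serves infants under 12 months' holds; general liability coverage $1,250,000 ≥ $1,200,000 → met
7. unresolved licensing deficiencies 6 > 3 → not met
Not met: 2, 3, 7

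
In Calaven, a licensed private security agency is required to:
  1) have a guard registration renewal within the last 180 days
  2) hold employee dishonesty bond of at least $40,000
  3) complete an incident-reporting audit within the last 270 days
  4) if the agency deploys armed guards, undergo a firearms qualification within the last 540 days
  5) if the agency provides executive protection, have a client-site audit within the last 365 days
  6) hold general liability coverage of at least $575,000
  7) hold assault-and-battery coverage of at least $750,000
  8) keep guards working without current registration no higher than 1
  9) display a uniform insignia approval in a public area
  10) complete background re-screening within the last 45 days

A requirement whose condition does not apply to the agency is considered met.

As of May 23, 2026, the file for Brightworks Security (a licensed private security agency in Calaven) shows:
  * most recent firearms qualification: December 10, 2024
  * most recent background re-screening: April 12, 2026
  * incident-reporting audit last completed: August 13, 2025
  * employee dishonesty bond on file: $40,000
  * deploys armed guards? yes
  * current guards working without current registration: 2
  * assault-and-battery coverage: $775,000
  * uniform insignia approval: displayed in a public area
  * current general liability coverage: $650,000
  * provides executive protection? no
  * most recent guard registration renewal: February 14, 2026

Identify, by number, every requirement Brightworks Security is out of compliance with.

1. guard registration renewal 98 days ago vs limit 180 → met
2. employee dishonesty bond $40,000 ≥ $40,000 → met
3. incident-reporting audit 283 days ago vs limit 270 → not met
4. condition 'deploys armed guards' holds; firearms qualification 529 days ago vs limit 540 → met
5. condition 'provides executive protection' does not hold → requirement n/a → met
6. general liability coverage $650,000 ≥ $575,000 → met
7. assault-and-battery coverage $775,000 ≥ $750,000 → met
8. guards working without current registration 2 > 1 → not met
9. uniform insignia approval present → met
10. background re-screening 41 days ago vs limit 45 → met
Not met: 3, 8

3, 8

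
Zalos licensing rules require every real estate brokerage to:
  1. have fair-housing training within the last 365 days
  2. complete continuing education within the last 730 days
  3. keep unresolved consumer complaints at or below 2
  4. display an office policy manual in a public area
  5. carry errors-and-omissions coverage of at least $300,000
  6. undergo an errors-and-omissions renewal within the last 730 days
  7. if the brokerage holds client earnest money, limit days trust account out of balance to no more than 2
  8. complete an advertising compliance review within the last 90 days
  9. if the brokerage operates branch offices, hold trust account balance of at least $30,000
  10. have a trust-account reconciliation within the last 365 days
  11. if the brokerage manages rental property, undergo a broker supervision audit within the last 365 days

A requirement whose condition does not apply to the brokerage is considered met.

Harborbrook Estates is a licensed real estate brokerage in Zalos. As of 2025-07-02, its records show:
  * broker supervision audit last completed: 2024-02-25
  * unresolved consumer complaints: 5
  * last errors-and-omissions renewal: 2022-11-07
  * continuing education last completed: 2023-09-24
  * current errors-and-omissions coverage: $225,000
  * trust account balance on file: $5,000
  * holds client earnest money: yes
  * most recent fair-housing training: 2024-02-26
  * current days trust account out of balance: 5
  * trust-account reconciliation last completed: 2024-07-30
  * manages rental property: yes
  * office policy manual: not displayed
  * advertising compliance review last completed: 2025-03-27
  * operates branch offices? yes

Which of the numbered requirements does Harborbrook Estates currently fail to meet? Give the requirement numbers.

1. fair-housing training 492 days ago vs limit 365 → not met
2. continuing education 647 days ago vs limit 730 → met
3. unresolved consumer complaints 5 > 2 → not met
4. office policy manual absent → not met
5. errors-and-omissions coverage $225,000 < $300,000 → not met
6. errors-and-omissions renewal 968 days ago vs limit 730 → not met
7. condition 'holds client earnest money' holds; days trust account out of balance 5 > 2 → not met
8. advertising compliance review 97 days ago vs limit 90 → not met
9. condition 'operates branch offices' holds; trust account balance $5,000 < $30,000 → not met
10. trust-account reconciliation 337 days ago vs limit 365 → met
11. condition 'manages rental property' holds; broker supervision audit 493 days ago vs limit 365 → not met
Not met: 1, 3, 4, 5, 6, 7, 8, 9, 11

1, 3, 4, 5, 6, 7, 8, 9, 11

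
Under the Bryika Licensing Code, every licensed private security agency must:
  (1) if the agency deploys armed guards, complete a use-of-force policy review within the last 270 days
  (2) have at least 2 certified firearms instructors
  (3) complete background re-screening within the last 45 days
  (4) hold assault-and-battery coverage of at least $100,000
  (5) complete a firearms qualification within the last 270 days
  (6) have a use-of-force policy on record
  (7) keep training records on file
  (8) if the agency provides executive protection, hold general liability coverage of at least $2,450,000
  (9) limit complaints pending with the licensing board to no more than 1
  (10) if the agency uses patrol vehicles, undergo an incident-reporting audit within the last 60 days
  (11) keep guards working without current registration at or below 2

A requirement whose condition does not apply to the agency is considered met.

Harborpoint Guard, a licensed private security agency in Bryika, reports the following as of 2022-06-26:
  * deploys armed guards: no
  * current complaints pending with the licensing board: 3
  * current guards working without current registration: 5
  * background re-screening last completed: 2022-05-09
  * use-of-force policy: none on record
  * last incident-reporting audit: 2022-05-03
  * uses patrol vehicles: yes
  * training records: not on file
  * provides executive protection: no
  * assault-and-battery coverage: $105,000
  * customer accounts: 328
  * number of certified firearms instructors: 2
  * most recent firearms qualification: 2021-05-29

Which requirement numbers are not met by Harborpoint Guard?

3, 5, 6, 7, 9, 11

1. condition 'deploys armed guards' does not hold → requirement n/a → met
2. certified firearms instructors 2 ≥ 2 → met
3. background re-screening 48 days ago vs limit 45 → not met
4. assault-and-battery coverage $105,000 ≥ $100,000 → met
5. firearms qualification 393 days ago vs limit 270 → not met
6. use-of-force policy absent → not met
7. training records absent → not met
8. condition 'provides executive protection' does not hold → requirement n/a → met
9. complaints pending with the licensing board 3 > 1 → not met
10. condition 'uses patrol vehicles' holds; incident-reporting audit 54 days ago vs limit 60 → met
11. guards working without current registration 5 > 2 → not met
Not met: 3, 5, 6, 7, 9, 11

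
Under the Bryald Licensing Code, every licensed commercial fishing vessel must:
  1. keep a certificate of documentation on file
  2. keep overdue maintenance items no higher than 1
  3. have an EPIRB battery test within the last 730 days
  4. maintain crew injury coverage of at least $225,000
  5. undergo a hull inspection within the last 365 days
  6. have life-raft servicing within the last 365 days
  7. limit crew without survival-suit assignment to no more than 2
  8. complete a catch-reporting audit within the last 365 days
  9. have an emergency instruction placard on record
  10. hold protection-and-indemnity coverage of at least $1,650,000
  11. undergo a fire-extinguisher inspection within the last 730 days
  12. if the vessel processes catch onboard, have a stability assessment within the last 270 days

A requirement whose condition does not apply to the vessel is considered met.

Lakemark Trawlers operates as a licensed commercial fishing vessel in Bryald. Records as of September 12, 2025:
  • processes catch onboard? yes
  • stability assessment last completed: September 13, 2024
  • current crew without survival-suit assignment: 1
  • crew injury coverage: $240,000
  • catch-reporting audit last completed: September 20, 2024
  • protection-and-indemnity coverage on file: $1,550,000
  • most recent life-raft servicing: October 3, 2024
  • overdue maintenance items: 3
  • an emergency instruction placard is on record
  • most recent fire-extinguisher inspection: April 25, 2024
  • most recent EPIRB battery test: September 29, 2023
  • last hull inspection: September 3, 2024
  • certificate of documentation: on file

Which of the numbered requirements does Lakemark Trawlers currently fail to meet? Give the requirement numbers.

1. certificate of documentation present → met
2. overdue maintenance items 3 > 1 → not met
3. EPIRB battery test 714 days ago vs limit 730 → met
4. crew injury coverage $240,000 ≥ $225,000 → met
5. hull inspection 374 days ago vs limit 365 → not met
6. life-raft servicing 344 days ago vs limit 365 → met
7. crew without survival-suit assignment 1 ≤ 2 → met
8. catch-reporting audit 357 days ago vs limit 365 → met
9. emergency instruction placard present → met
10. protection-and-indemnity coverage $1,550,000 < $1,650,000 → not met
11. fire-extinguisher inspection 505 days ago vs limit 730 → met
12. condition 'processes catch onboard' holds; stability assessment 364 days ago vs limit 270 → not met
Not met: 2, 5, 10, 12

2, 5, 10, 12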